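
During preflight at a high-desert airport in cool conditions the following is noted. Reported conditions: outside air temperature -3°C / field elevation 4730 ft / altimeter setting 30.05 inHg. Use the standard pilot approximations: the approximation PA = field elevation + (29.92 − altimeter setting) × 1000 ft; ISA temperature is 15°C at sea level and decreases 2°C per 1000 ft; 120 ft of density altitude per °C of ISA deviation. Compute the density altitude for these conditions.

Pressure altitude = 4730 + (29.92 − 30.05) × 1000 = 4730 + (-130) = 4600 ft.
ISA temperature at 4600 ft = 15 − 2 × (4600/1000) = 5.8°C.
ISA deviation = -3 − 5.8 = -8.8°C.
Density altitude = 4600 + 120 × (-8.8) = 3544 ft.

3544 ft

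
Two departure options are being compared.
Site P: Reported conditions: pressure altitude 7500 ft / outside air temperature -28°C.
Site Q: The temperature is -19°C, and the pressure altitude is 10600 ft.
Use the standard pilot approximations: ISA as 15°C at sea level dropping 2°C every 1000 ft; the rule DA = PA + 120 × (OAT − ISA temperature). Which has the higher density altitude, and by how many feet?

Site P: ISA temp = 0°C, deviation -28°C, DA = 7500 + 120 × (-28) = 4140 ft.
Site Q: ISA temp = -6.2°C, deviation -12.8°C, DA = 10600 + 120 × (-12.8) = 9064 ft.
Site Q is higher by 9064 − 4140 = 4924 ft.

Site Q by 4924 ft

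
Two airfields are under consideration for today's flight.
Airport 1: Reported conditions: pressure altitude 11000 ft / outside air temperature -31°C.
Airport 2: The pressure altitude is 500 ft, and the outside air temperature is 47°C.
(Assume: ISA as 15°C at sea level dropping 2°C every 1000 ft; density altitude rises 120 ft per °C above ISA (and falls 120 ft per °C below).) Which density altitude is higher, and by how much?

Airport 1: ISA temp = -7°C, deviation -24°C, DA = 11000 + 120 × (-24) = 8120 ft.
Airport 2: ISA temp = 14°C, deviation +33°C, DA = 500 + 120 × 33 = 4460 ft.
Airport 1 is higher by 8120 − 4460 = 3660 ft.

Airport 1 by 3660 ft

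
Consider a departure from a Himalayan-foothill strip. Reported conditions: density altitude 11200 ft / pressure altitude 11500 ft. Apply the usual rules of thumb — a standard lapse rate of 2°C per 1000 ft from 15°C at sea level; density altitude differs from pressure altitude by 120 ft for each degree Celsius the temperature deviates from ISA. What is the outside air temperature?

-10.5°C

Density altitude − pressure altitude = 11200 − 11500 = -300 ft.
At 120 ft/°C that is an ISA deviation of -300/120 = -2.5°C.
ISA temperature at 11500 ft = 15 − 2 × (11500/1000) = -8°C.
OAT = ISA + deviation = -8 + (-2.5) = -10.5°C.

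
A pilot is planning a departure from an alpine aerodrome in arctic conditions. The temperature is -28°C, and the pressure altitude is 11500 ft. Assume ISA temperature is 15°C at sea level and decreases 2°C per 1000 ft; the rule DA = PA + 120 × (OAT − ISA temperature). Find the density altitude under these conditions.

ISA temperature at 11500 ft = 15 − 2 × (11500/1000) = -8°C.
ISA deviation = -28 − (-8) = -20°C.
Density altitude = 11500 + 120 × (-20) = 11500 + (-2400) = 9100 ft.

9100 ft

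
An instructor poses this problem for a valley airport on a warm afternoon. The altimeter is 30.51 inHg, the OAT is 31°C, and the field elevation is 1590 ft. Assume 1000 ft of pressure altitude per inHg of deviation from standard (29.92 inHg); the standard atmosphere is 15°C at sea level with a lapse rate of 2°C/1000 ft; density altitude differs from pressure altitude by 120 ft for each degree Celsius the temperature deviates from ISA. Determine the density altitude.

3160 ft

Pressure altitude = 1590 + (29.92 − 30.51) × 1000 = 1590 + (-590) = 1000 ft.
ISA temperature at 1000 ft = 15 − 2 × (1000/1000) = 13°C.
ISA deviation = 31 − 13 = +18°C.
Density altitude = 1000 + 120 × (18) = 3160 ft.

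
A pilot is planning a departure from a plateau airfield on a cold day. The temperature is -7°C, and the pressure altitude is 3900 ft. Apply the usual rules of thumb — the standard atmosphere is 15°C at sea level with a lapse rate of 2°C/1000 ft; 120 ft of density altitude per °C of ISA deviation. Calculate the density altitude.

ISA temperature at 3900 ft = 15 − 2 × (3900/1000) = 7.2°C.
ISA deviation = -7 − 7.2 = -14.2°C.
Density altitude = 3900 + 120 × (-14.2) = 3900 + (-1704) = 2196 ft.

2196 ft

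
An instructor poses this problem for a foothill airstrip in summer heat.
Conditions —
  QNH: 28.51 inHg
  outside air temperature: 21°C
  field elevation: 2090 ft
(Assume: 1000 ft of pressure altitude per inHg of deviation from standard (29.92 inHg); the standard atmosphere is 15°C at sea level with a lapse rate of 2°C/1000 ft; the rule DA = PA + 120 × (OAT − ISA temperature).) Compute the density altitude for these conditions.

Pressure altitude = 2090 + (29.92 − 28.51) × 1000 = 2090 + (+1410) = 3500 ft.
ISA temperature at 3500 ft = 15 − 2 × (3500/1000) = 8°C.
ISA deviation = 21 − 8 = +13°C.
Density altitude = 3500 + 120 × (13) = 5060 ft.

5060 ft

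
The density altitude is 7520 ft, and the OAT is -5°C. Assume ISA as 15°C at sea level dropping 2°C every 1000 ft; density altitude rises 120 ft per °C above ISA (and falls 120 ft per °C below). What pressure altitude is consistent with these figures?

DA = PA + 120 × (OAT − (15 − 2·PA/1000)) = PA + 120·OAT − 1800 + 0.24·PA = 1.24·PA + 120·OAT − 1800.
So 1.24·PA = 7520 − 120 × (-5) + 1800 = 9920.
PA = 9920 / 1.24 = 8000 ft.

8000 ft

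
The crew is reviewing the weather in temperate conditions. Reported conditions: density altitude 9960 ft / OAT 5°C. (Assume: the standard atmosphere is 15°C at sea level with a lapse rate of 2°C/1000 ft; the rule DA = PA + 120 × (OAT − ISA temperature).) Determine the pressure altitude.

9000 ft

DA = PA + 120 × (OAT − (15 − 2·PA/1000)) = PA + 120·OAT − 1800 + 0.24·PA = 1.24·PA + 120·OAT − 1800.
So 1.24·PA = 9960 − 120 × 5 + 1800 = 11160.
PA = 11160 / 1.24 = 9000 ft.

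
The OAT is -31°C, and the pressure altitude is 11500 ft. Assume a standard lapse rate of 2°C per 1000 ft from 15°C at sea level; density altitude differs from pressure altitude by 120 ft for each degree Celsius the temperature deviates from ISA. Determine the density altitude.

ISA temperature at 11500 ft = 15 − 2 × (11500/1000) = -8°C.
ISA deviation = -31 − (-8) = -23°C.
Density altitude = 11500 + 120 × (-23) = 11500 + (-2760) = 8740 ft.

8740 ft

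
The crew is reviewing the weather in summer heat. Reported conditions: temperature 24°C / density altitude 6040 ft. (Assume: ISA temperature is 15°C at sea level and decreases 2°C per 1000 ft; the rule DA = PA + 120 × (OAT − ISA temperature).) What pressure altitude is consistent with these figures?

DA = PA + 120 × (OAT − (15 − 2·PA/1000)) = PA + 120·OAT − 1800 + 0.24·PA = 1.24·PA + 120·OAT − 1800.
So 1.24·PA = 6040 − 120 × 24 + 1800 = 4960.
PA = 4960 / 1.24 = 4000 ft.

4000 ft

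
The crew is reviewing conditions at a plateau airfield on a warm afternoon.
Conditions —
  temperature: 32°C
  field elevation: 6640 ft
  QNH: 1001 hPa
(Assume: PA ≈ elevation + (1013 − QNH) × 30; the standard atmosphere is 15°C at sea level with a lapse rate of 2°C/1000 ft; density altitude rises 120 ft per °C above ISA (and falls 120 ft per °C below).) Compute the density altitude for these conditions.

10720 ft

Pressure altitude = 6640 + (1013 − 1001) × 30 = 6640 + (+360) = 7000 ft.
ISA temperature at 7000 ft = 15 − 2 × (7000/1000) = 1°C.
ISA deviation = 32 − 1 = +31°C.
Density altitude = 7000 + 120 × (31) = 10720 ft.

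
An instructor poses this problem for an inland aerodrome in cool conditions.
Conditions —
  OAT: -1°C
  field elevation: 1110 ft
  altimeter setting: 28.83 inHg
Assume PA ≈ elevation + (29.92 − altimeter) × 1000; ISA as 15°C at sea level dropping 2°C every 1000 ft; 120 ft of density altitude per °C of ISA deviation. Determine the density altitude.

Pressure altitude = 1110 + (29.92 − 28.83) × 1000 = 1110 + (+1090) = 2200 ft.
ISA temperature at 2200 ft = 15 − 2 × (2200/1000) = 10.6°C.
ISA deviation = -1 − 10.6 = -11.6°C.
Density altitude = 2200 + 120 × (-11.6) = 808 ft.

808 ft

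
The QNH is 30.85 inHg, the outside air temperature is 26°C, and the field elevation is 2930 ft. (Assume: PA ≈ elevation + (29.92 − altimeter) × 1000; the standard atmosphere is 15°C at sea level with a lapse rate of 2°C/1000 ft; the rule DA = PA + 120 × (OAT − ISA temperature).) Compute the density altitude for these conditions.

Pressure altitude = 2930 + (29.92 − 30.85) × 1000 = 2930 + (-930) = 2000 ft.
ISA temperature at 2000 ft = 15 − 2 × (2000/1000) = 11°C.
ISA deviation = 26 − 11 = +15°C.
Density altitude = 2000 + 120 × (15) = 3800 ft.

3800 ft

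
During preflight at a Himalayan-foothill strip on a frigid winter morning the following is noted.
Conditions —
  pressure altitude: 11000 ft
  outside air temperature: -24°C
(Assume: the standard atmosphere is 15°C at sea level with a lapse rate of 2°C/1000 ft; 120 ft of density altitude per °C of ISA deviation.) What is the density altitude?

8960 ft

ISA temperature at 11000 ft = 15 − 2 × (11000/1000) = -7°C.
ISA deviation = -24 − (-7) = -17°C.
Density altitude = 11000 + 120 × (-17) = 11000 + (-2040) = 8960 ft.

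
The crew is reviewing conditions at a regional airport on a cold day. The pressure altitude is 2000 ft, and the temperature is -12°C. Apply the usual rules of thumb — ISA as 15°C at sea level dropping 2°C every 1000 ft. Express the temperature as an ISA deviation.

ISA-23°C

ISA temperature at 2000 ft = 15 − 2 × (2000/1000) = 11°C.
Deviation = OAT − ISA = -12 − 11 = -23°C.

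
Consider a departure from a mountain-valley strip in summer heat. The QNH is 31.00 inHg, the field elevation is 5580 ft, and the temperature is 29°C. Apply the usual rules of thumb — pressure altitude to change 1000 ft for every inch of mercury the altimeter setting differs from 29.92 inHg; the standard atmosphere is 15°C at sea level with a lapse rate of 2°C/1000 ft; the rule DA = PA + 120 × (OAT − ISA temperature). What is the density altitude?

7260 ft

Pressure altitude = 5580 + (29.92 − 31.00) × 1000 = 5580 + (-1080) = 4500 ft.
ISA temperature at 4500 ft = 15 − 2 × (4500/1000) = 6°C.
ISA deviation = 29 − 6 = +23°C.
Density altitude = 4500 + 120 × (23) = 7260 ft.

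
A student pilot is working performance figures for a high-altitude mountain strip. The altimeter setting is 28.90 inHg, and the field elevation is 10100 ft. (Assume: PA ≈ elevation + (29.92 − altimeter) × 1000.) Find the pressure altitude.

11120 ft

Pressure correction = (29.92 − 28.90) × 1000 = +1020 ft.
Pressure altitude = 10100 + (+1020) = 11120 ft.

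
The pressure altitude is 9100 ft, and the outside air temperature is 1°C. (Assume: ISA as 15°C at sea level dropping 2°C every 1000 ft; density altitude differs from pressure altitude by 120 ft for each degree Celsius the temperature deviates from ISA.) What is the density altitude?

9604 ft

ISA temperature at 9100 ft = 15 − 2 × (9100/1000) = -3.2°C.
ISA deviation = 1 − (-3.2) = +4.2°C.
Density altitude = 9100 + 120 × (4.2) = 9100 + (+504) = 9604 ft.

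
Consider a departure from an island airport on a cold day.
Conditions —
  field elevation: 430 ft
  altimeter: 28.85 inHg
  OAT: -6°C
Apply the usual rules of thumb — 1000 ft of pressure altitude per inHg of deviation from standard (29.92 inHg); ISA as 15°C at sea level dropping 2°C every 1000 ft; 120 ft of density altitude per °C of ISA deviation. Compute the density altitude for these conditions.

-660 ft

Pressure altitude = 430 + (29.92 − 28.85) × 1000 = 430 + (+1070) = 1500 ft.
ISA temperature at 1500 ft = 15 − 2 × (1500/1000) = 12°C.
ISA deviation = -6 − 12 = -18°C.
Density altitude = 1500 + 120 × (-18) = -660 ft.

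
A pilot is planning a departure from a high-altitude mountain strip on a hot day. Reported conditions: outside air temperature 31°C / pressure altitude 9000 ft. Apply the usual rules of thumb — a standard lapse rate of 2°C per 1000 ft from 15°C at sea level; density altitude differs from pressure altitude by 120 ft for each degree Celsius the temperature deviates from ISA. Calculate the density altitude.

ISA temperature at 9000 ft = 15 − 2 × (9000/1000) = -3°C.
ISA deviation = 31 − (-3) = +34°C.
Density altitude = 9000 + 120 × (34) = 9000 + (+4080) = 13080 ft.

13080 ft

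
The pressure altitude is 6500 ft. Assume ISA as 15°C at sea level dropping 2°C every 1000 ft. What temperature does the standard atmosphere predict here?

2°C

ISA temperature = 15 − 2 × (6500/1000) = 15 − 13 = 2°C.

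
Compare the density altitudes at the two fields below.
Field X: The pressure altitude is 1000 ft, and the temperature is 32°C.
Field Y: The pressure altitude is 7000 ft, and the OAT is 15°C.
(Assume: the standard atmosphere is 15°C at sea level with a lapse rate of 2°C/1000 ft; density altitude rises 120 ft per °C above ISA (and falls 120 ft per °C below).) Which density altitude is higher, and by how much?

Field X: ISA temp = 13°C, deviation +19°C, DA = 1000 + 120 × 19 = 3280 ft.
Field Y: ISA temp = 1°C, deviation +14°C, DA = 7000 + 120 × 14 = 8680 ft.
Field Y is higher by 8680 − 3280 = 5400 ft.

Field Y by 5400 ft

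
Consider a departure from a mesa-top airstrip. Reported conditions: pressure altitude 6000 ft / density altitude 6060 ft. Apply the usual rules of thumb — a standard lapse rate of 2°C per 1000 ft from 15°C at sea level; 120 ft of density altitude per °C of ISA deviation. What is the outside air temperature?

Density altitude − pressure altitude = 6060 − 6000 = +60 ft.
At 120 ft/°C that is an ISA deviation of 60/120 = +0.5°C.
ISA temperature at 6000 ft = 15 − 2 × (6000/1000) = 3°C.
OAT = ISA + deviation = 3 + (+0.5) = 3.5°C.

3.5°C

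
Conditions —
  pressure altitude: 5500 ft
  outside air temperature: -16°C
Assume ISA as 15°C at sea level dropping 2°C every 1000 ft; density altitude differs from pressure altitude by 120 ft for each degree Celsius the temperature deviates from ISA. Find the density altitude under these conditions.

3100 ft

ISA temperature at 5500 ft = 15 − 2 × (5500/1000) = 4°C.
ISA deviation = -16 − 4 = -20°C.
Density altitude = 5500 + 120 × (-20) = 5500 + (-2400) = 3100 ft.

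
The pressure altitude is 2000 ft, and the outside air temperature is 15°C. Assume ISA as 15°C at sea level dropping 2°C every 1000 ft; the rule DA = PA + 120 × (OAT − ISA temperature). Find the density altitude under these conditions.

2480 ft

ISA temperature at 2000 ft = 15 − 2 × (2000/1000) = 11°C.
ISA deviation = 15 − 11 = +4°C.
Density altitude = 2000 + 120 × (4) = 2000 + (+480) = 2480 ft.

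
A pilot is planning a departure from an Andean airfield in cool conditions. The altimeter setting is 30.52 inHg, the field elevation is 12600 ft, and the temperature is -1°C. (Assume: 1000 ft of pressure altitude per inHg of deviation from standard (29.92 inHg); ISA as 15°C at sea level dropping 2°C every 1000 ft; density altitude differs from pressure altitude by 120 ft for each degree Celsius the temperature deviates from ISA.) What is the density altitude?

12960 ft

Pressure altitude = 12600 + (29.92 − 30.52) × 1000 = 12600 + (-600) = 12000 ft.
ISA temperature at 12000 ft = 15 − 2 × (12000/1000) = -9°C.
ISA deviation = -1 − (-9) = +8°C.
Density altitude = 12000 + 120 × (8) = 12960 ft.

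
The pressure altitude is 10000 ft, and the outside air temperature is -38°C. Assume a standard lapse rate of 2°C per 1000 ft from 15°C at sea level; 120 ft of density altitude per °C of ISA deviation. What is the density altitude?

6040 ft

ISA temperature at 10000 ft = 15 − 2 × (10000/1000) = -5°C.
ISA deviation = -38 − (-5) = -33°C.
Density altitude = 10000 + 120 × (-33) = 10000 + (-3960) = 6040 ft.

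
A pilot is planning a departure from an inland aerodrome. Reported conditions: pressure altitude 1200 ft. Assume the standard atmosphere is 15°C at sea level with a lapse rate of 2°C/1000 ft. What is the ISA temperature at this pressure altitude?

12.6°C

ISA temperature = 15 − 2 × (1200/1000) = 15 − 2.4 = 12.6°C.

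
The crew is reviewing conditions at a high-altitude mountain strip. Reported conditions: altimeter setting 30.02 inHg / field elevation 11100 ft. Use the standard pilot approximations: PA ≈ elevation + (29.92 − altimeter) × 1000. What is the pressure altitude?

Pressure correction = (29.92 − 30.02) × 1000 = -100 ft.
Pressure altitude = 11100 + (-100) = 11000 ft.

11000 ft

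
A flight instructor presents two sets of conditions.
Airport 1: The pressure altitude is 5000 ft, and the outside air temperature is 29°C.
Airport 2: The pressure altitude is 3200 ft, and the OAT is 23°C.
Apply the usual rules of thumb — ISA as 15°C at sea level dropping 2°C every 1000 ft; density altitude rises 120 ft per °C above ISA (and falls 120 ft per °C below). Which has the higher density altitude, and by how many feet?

Airport 1 by 2952 ft

Airport 1: ISA temp = 5°C, deviation +24°C, DA = 5000 + 120 × 24 = 7880 ft.
Airport 2: ISA temp = 8.6°C, deviation +14.4°C, DA = 3200 + 120 × 14.4 = 4928 ft.
Airport 1 is higher by 7880 − 4928 = 2952 ft.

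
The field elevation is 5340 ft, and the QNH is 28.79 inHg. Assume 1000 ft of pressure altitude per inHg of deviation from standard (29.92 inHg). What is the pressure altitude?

Pressure correction = (29.92 − 28.79) × 1000 = +1130 ft.
Pressure altitude = 5340 + (+1130) = 6470 ft.

6470 ft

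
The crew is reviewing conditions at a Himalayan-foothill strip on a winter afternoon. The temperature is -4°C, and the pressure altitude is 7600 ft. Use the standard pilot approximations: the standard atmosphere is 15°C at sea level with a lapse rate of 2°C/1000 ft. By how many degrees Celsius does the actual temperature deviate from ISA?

ISA temperature at 7600 ft = 15 − 2 × (7600/1000) = -0.2°C.
Deviation = OAT − ISA = -4 − (-0.2) = -3.8°C.

ISA-3.8°C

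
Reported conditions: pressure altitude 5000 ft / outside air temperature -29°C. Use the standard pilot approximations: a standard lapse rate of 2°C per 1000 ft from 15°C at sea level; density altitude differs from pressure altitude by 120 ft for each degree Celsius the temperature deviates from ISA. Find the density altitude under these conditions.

920 ft

ISA temperature at 5000 ft = 15 − 2 × (5000/1000) = 5°C.
ISA deviation = -29 − 5 = -34°C.
Density altitude = 5000 + 120 × (-34) = 5000 + (-4080) = 920 ft.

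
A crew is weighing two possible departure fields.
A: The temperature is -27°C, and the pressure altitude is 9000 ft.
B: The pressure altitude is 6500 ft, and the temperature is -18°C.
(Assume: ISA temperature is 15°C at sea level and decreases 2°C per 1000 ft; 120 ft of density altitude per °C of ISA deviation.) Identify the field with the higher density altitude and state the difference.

A: ISA temp = -3°C, deviation -24°C, DA = 9000 + 120 × (-24) = 6120 ft.
B: ISA temp = 2°C, deviation -20°C, DA = 6500 + 120 × (-20) = 4100 ft.
A is higher by 6120 − 4100 = 2020 ft.

A by 2020 ft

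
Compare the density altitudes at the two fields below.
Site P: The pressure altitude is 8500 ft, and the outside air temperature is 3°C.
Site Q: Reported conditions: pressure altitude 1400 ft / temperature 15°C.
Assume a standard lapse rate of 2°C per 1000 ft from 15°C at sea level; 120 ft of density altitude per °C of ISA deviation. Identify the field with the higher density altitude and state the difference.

Site P: ISA temp = -2°C, deviation +5°C, DA = 8500 + 120 × 5 = 9100 ft.
Site Q: ISA temp = 12.2°C, deviation +2.8°C, DA = 1400 + 120 × 2.8 = 1736 ft.
Site P is higher by 9100 − 1736 = 7364 ft.

Site P by 7364 ft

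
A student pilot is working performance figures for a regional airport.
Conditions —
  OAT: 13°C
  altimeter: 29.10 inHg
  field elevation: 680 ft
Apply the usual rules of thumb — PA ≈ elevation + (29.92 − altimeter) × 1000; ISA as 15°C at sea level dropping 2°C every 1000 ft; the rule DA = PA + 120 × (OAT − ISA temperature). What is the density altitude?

1620 ft

Pressure altitude = 680 + (29.92 − 29.10) × 1000 = 680 + (+820) = 1500 ft.
ISA temperature at 1500 ft = 15 − 2 × (1500/1000) = 12°C.
ISA deviation = 13 − 12 = +1°C.
Density altitude = 1500 + 120 × (1) = 1620 ft.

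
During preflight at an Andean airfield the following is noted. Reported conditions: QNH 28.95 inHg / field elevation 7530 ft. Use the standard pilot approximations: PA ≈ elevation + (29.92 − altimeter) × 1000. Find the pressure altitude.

8500 ft

Pressure correction = (29.92 − 28.95) × 1000 = +970 ft.
Pressure altitude = 7530 + (+970) = 8500 ft.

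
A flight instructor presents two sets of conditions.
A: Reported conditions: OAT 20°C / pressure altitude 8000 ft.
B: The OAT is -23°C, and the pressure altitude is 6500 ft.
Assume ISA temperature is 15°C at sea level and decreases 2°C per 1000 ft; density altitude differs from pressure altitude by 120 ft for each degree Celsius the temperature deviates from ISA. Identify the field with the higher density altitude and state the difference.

A: ISA temp = -1°C, deviation +21°C, DA = 8000 + 120 × 21 = 10520 ft.
B: ISA temp = 2°C, deviation -25°C, DA = 6500 + 120 × (-25) = 3500 ft.
A is higher by 10520 − 3500 = 7020 ft.

A by 7020 ft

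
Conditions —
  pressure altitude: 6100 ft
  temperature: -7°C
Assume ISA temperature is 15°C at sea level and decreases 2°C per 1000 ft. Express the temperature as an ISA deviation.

ISA temperature at 6100 ft = 15 − 2 × (6100/1000) = 2.8°C.
Deviation = OAT − ISA = -7 − 2.8 = -9.8°C.

ISA-9.8°C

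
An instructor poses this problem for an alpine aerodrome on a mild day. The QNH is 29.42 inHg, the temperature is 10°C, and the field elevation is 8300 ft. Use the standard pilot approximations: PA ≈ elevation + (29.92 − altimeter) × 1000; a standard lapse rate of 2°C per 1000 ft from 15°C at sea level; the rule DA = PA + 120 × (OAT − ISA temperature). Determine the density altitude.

10312 ft

Pressure altitude = 8300 + (29.92 − 29.42) × 1000 = 8300 + (+500) = 8800 ft.
ISA temperature at 8800 ft = 15 − 2 × (8800/1000) = -2.6°C.
ISA deviation = 10 − (-2.6) = +12.6°C.
Density altitude = 8800 + 120 × (12.6) = 10312 ft.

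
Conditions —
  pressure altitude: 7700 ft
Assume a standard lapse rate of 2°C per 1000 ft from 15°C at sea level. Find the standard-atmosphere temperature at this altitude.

-0.4°C

ISA temperature = 15 − 2 × (7700/1000) = 15 − 15.4 = -0.4°C.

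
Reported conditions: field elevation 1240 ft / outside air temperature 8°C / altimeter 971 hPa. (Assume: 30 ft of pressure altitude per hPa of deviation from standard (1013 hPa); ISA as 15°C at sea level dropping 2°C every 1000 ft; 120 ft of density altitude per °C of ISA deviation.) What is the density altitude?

Pressure altitude = 1240 + (1013 − 971) × 30 = 1240 + (+1260) = 2500 ft.
ISA temperature at 2500 ft = 15 − 2 × (2500/1000) = 10°C.
ISA deviation = 8 − 10 = -2°C.
Density altitude = 2500 + 120 × (-2) = 2260 ft.

2260 ft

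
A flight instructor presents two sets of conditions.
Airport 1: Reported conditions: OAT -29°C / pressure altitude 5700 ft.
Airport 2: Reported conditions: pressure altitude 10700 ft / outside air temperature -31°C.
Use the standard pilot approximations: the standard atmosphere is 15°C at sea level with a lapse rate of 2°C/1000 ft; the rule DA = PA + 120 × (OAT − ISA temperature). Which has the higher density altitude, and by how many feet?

Airport 2 by 5960 ft

Airport 1: ISA temp = 3.6°C, deviation -32.6°C, DA = 5700 + 120 × (-32.6) = 1788 ft.
Airport 2: ISA temp = -6.4°C, deviation -24.6°C, DA = 10700 + 120 × (-24.6) = 7748 ft.
Airport 2 is higher by 7748 − 1788 = 5960 ft.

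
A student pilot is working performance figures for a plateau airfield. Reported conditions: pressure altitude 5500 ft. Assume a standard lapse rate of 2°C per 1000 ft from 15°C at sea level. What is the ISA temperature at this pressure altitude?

4°C

ISA temperature = 15 − 2 × (5500/1000) = 15 − 11 = 4°C.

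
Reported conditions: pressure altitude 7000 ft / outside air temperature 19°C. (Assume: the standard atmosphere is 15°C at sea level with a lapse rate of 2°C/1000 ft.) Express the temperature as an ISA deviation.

ISA temperature at 7000 ft = 15 − 2 × (7000/1000) = 1°C.
Deviation = OAT − ISA = 19 − 1 = +18°C.

ISA+18°C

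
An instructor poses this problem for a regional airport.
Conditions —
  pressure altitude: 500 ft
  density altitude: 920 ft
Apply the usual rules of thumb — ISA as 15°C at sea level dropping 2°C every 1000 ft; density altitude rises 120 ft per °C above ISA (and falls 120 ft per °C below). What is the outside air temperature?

Density altitude − pressure altitude = 920 − 500 = +420 ft.
At 120 ft/°C that is an ISA deviation of 420/120 = +3.5°C.
ISA temperature at 500 ft = 15 − 2 × (500/1000) = 14°C.
OAT = ISA + deviation = 14 + (+3.5) = 17.5°C.

17.5°C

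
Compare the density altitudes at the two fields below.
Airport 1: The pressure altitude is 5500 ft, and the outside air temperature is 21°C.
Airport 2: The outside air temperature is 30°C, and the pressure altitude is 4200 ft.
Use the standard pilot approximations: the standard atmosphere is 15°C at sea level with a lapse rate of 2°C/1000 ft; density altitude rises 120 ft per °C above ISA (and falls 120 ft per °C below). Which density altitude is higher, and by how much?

Airport 1: ISA temp = 4°C, deviation +17°C, DA = 5500 + 120 × 17 = 7540 ft.
Airport 2: ISA temp = 6.6°C, deviation +23.4°C, DA = 4200 + 120 × 23.4 = 7008 ft.
Airport 1 is higher by 7540 − 7008 = 532 ft.

Airport 1 by 532 ft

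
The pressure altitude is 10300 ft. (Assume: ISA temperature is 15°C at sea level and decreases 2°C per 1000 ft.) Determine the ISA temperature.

ISA temperature = 15 − 2 × (10300/1000) = 15 − 20.6 = -5.6°C.

-5.6°C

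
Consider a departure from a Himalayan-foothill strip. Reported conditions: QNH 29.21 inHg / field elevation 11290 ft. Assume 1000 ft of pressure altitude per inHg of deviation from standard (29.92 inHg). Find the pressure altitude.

Pressure correction = (29.92 − 29.21) × 1000 = +710 ft.
Pressure altitude = 11290 + (+710) = 12000 ft.

12000 ft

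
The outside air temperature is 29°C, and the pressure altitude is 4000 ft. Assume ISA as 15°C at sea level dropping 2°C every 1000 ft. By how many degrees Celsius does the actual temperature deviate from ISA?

ISA temperature at 4000 ft = 15 − 2 × (4000/1000) = 7°C.
Deviation = OAT − ISA = 29 − 7 = +22°C.

ISA+22°C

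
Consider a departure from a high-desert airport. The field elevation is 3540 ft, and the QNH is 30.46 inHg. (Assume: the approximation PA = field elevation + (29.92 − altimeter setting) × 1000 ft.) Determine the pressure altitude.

Pressure correction = (29.92 − 30.46) × 1000 = -540 ft.
Pressure altitude = 3540 + (-540) = 3000 ft.

3000 ft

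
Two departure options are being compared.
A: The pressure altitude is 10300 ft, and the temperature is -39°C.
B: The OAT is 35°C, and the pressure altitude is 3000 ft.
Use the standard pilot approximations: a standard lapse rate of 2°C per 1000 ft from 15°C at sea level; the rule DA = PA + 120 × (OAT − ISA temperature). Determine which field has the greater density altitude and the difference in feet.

A: ISA temp = -5.6°C, deviation -33.4°C, DA = 10300 + 120 × (-33.4) = 6292 ft.
B: ISA temp = 9°C, deviation +26°C, DA = 3000 + 120 × 26 = 6120 ft.
A is higher by 6292 − 6120 = 172 ft.

A by 172 ft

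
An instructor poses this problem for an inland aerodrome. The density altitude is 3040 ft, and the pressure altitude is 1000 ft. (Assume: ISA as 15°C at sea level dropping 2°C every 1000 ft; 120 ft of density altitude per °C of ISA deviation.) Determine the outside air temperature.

Density altitude − pressure altitude = 3040 − 1000 = +2040 ft.
At 120 ft/°C that is an ISA deviation of 2040/120 = +17°C.
ISA temperature at 1000 ft = 15 − 2 × (1000/1000) = 13°C.
OAT = ISA + deviation = 13 + (+17) = 30°C.

30°C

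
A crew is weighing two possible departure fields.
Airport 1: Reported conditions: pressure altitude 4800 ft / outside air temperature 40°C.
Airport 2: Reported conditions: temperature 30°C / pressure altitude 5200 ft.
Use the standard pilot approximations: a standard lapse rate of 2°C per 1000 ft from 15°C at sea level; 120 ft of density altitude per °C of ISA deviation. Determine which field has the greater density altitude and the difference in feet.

Airport 1 by 704 ft

Airport 1: ISA temp = 5.4°C, deviation +34.6°C, DA = 4800 + 120 × 34.6 = 8952 ft.
Airport 2: ISA temp = 4.6°C, deviation +25.4°C, DA = 5200 + 120 × 25.4 = 8248 ft.
Airport 1 is higher by 8952 − 8248 = 704 ft.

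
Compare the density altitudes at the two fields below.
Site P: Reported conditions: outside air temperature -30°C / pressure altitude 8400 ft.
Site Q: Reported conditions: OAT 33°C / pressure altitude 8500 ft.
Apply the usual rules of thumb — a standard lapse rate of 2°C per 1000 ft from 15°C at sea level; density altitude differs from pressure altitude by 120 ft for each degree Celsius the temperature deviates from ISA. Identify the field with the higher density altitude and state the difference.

Site Q by 7684 ft

Site P: ISA temp = -1.8°C, deviation -28.2°C, DA = 8400 + 120 × (-28.2) = 5016 ft.
Site Q: ISA temp = -2°C, deviation +35°C, DA = 8500 + 120 × 35 = 12700 ft.
Site Q is higher by 12700 − 5016 = 7684 ft.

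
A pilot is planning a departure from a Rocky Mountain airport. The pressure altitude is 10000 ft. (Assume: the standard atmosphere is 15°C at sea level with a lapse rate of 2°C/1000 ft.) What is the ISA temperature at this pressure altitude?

-5°C

ISA temperature = 15 − 2 × (10000/1000) = 15 − 20 = -5°C.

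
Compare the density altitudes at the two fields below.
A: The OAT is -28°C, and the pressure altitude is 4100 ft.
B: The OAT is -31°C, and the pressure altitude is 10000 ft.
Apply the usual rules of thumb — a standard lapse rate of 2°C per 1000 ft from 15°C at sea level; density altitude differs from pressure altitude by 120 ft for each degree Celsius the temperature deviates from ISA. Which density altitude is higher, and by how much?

B by 6956 ft

A: ISA temp = 6.8°C, deviation -34.8°C, DA = 4100 + 120 × (-34.8) = -76 ft.
B: ISA temp = -5°C, deviation -26°C, DA = 10000 + 120 × (-26) = 6880 ft.
B is higher by 6880 − (-76) = 6956 ft.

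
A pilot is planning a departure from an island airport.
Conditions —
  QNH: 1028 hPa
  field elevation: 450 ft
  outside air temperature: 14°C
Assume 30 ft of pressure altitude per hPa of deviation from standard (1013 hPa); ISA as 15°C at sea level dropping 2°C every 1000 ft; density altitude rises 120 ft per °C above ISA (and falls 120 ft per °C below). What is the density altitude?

-120 ft

Pressure altitude = 450 + (1013 − 1028) × 30 = 450 + (-450) = 0 ft.
ISA temperature at 0 ft = 15 − 2 × (0/1000) = 15°C.
ISA deviation = 14 − 15 = -1°C.
Density altitude = 0 + 120 × (-1) = -120 ft.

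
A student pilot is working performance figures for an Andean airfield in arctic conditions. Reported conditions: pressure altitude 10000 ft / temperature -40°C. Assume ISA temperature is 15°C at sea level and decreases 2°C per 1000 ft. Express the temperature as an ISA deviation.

ISA-35°C

ISA temperature at 10000 ft = 15 − 2 × (10000/1000) = -5°C.
Deviation = OAT − ISA = -40 − (-5) = -35°C.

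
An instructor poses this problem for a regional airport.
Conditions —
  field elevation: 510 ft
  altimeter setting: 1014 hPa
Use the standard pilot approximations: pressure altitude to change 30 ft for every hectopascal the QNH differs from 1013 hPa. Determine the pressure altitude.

Pressure correction = (1013 − 1014) × 30 = -30 ft.
Pressure altitude = 510 + (-30) = 480 ft.

480 ft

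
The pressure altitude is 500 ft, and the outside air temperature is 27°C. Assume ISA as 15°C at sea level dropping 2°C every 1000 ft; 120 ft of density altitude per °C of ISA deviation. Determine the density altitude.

ISA temperature at 500 ft = 15 − 2 × (500/1000) = 14°C.
ISA deviation = 27 − 14 = +13°C.
Density altitude = 500 + 120 × (13) = 500 + (+1560) = 2060 ft.

2060 ft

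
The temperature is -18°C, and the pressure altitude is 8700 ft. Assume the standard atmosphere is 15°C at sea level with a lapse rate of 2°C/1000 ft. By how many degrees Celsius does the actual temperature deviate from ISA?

ISA-15.6°C

ISA temperature at 8700 ft = 15 − 2 × (8700/1000) = -2.4°C.
Deviation = OAT − ISA = -18 − (-2.4) = -15.6°C.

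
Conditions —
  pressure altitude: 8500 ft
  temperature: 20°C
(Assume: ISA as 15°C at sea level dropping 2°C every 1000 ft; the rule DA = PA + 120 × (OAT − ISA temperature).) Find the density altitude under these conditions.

11140 ft

ISA temperature at 8500 ft = 15 − 2 × (8500/1000) = -2°C.
ISA deviation = 20 − (-2) = +22°C.
Density altitude = 8500 + 120 × (22) = 8500 + (+2640) = 11140 ft.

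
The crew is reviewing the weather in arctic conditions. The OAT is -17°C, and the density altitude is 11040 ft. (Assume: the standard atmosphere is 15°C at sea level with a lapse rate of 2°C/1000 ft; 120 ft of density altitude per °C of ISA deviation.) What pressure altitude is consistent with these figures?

12000 ft

DA = PA + 120 × (OAT − (15 − 2·PA/1000)) = PA + 120·OAT − 1800 + 0.24·PA = 1.24·PA + 120·OAT − 1800.
So 1.24·PA = 11040 − 120 × (-17) + 1800 = 14880.
PA = 14880 / 1.24 = 12000 ft.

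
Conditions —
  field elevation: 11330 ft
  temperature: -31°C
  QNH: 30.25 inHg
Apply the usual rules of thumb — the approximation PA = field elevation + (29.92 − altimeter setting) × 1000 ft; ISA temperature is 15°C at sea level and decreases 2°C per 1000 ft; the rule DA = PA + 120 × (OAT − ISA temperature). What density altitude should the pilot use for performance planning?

8120 ft

Pressure altitude = 11330 + (29.92 − 30.25) × 1000 = 11330 + (-330) = 11000 ft.
ISA temperature at 11000 ft = 15 − 2 × (11000/1000) = -7°C.
ISA deviation = -31 − (-7) = -24°C.
Density altitude = 11000 + 120 × (-24) = 8120 ft.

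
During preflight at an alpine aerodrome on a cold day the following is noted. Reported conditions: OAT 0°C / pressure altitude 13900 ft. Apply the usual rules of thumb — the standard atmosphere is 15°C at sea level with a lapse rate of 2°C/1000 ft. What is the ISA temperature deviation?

ISA+12.8°C

ISA temperature at 13900 ft = 15 − 2 × (13900/1000) = -12.8°C.
Deviation = OAT − ISA = 0 − (-12.8) = +12.8°C.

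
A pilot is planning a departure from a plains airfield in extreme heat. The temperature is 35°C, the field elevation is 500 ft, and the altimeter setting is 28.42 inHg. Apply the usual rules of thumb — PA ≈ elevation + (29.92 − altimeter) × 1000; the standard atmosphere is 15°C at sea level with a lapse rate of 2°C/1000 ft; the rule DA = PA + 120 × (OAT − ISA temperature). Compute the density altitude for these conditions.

4880 ft

Pressure altitude = 500 + (29.92 − 28.42) × 1000 = 500 + (+1500) = 2000 ft.
ISA temperature at 2000 ft = 15 − 2 × (2000/1000) = 11°C.
ISA deviation = 35 − 11 = +24°C.
Density altitude = 2000 + 120 × (24) = 4880 ft.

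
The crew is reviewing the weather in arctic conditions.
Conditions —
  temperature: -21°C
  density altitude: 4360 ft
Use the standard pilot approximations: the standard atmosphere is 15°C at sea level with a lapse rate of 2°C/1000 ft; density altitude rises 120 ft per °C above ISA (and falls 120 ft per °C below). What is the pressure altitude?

DA = PA + 120 × (OAT − (15 − 2·PA/1000)) = PA + 120·OAT − 1800 + 0.24·PA = 1.24·PA + 120·OAT − 1800.
So 1.24·PA = 4360 − 120 × (-21) + 1800 = 8680.
PA = 8680 / 1.24 = 7000 ft.

7000 ft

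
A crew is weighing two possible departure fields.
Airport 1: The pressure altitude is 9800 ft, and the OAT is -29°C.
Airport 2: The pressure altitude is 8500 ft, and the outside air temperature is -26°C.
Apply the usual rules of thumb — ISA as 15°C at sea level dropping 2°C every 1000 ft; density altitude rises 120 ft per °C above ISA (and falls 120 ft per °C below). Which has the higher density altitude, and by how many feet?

Airport 1: ISA temp = -4.6°C, deviation -24.4°C, DA = 9800 + 120 × (-24.4) = 6872 ft.
Airport 2: ISA temp = -2°C, deviation -24°C, DA = 8500 + 120 × (-24) = 5620 ft.
Airport 1 is higher by 6872 − 5620 = 1252 ft.

Airport 1 by 1252 ft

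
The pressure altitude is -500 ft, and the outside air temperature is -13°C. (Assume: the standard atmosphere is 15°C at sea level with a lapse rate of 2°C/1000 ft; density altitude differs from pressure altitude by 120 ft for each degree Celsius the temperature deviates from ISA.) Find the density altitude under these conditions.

-3980 ft

ISA temperature at -500 ft = 15 − 2 × (-500/1000) = 16°C.
ISA deviation = -13 − 16 = -29°C.
Density altitude = -500 + 120 × (-29) = -500 + (-3480) = -3980 ft.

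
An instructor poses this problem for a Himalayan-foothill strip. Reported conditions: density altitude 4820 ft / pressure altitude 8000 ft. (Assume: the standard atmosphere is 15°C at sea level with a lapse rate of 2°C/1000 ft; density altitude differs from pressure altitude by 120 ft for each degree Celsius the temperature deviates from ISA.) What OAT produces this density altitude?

Density altitude − pressure altitude = 4820 − 8000 = -3180 ft.
At 120 ft/°C that is an ISA deviation of -3180/120 = -26.5°C.
ISA temperature at 8000 ft = 15 − 2 × (8000/1000) = -1°C.
OAT = ISA + deviation = -1 + (-26.5) = -27.5°C.

-27.5°C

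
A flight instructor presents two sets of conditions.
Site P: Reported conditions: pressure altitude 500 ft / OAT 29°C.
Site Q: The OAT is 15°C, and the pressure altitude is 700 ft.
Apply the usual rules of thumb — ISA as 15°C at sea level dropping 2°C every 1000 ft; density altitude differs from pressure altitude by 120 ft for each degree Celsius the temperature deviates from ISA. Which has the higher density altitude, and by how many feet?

Site P by 1432 ft

Site P: ISA temp = 14°C, deviation +15°C, DA = 500 + 120 × 15 = 2300 ft.
Site Q: ISA temp = 13.6°C, deviation +1.4°C, DA = 700 + 120 × 1.4 = 868 ft.
Site P is higher by 2300 − 868 = 1432 ft.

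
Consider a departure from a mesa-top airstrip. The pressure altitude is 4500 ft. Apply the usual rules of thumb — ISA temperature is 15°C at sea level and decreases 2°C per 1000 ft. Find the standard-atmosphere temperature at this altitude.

ISA temperature = 15 − 2 × (4500/1000) = 15 − 9 = 6°C.

6°C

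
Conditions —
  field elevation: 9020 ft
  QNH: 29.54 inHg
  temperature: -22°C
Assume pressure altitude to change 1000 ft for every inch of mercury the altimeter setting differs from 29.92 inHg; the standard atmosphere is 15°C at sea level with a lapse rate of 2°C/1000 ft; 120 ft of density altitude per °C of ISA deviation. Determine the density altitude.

Pressure altitude = 9020 + (29.92 − 29.54) × 1000 = 9020 + (+380) = 9400 ft.
ISA temperature at 9400 ft = 15 − 2 × (9400/1000) = -3.8°C.
ISA deviation = -22 − (-3.8) = -18.2°C.
Density altitude = 9400 + 120 × (-18.2) = 7216 ft.

7216 ft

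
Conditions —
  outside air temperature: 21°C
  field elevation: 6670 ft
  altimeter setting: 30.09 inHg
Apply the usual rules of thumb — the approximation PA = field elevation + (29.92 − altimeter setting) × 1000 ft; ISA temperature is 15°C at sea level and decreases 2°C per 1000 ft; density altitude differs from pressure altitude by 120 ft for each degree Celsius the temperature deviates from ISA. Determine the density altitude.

8780 ft

Pressure altitude = 6670 + (29.92 − 30.09) × 1000 = 6670 + (-170) = 6500 ft.
ISA temperature at 6500 ft = 15 − 2 × (6500/1000) = 2°C.
ISA deviation = 21 − 2 = +19°C.
Density altitude = 6500 + 120 × (19) = 8780 ft.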